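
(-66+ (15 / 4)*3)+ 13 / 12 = -53.67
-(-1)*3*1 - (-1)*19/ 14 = 61/ 14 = 4.36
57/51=1.12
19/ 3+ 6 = 37/ 3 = 12.33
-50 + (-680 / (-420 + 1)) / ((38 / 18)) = -391930 / 7961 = -49.23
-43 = -43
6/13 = 0.46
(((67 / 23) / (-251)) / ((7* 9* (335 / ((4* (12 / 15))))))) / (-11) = 16 / 100017225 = 0.00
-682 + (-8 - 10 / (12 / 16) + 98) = -1816 / 3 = -605.33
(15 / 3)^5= 3125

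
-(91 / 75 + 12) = -991 / 75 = -13.21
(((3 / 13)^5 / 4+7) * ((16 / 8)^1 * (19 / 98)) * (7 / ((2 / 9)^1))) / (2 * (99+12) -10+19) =592597479 / 1601015416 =0.37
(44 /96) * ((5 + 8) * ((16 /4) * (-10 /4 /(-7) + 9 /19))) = 31603 /1596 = 19.80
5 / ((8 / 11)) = 55 / 8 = 6.88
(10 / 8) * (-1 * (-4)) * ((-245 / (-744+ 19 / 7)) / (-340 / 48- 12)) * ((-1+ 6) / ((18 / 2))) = -171500 / 3564843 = -0.05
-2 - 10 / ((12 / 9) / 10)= -77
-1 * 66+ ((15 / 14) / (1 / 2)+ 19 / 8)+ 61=-27 / 56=-0.48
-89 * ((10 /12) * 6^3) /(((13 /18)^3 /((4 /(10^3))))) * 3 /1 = -28028592 /54925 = -510.31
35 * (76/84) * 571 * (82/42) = 2224045/63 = 35302.30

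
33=33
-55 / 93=-0.59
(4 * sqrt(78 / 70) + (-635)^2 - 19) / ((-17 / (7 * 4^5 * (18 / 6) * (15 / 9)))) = -850053120 - 4096 * sqrt(1365) / 17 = -850062021.79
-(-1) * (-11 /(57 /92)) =-1012 /57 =-17.75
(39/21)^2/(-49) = -169/2401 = -0.07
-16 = -16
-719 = -719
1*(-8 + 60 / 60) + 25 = 18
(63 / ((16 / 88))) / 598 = 693 / 1196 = 0.58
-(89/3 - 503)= 1420/3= 473.33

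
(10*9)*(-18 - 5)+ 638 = -1432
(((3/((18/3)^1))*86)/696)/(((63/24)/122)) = 5246/1827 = 2.87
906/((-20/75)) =-6795/2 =-3397.50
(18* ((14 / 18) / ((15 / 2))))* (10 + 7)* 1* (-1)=-31.73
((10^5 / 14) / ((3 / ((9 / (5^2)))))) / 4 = 1500 / 7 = 214.29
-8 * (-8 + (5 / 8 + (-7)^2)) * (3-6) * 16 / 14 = 7992 / 7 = 1141.71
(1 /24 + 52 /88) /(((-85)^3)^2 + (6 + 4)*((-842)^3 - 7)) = 167 /97991530210200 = 0.00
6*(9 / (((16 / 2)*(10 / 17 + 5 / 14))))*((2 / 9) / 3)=119 / 225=0.53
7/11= 0.64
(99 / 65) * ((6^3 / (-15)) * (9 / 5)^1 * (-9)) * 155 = 17898408 / 325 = 55072.02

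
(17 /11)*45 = 765 /11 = 69.55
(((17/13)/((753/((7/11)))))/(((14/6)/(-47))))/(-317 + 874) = -0.00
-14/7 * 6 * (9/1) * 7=-756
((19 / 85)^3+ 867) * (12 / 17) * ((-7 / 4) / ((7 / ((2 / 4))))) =-798679851 / 10440125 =-76.50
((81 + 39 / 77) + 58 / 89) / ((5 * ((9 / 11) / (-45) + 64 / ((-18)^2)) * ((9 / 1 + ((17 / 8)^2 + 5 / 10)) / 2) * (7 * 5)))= 29935872 / 80142097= 0.37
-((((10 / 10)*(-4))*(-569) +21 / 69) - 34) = -51573 / 23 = -2242.30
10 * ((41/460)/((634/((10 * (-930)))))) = -95325/7291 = -13.07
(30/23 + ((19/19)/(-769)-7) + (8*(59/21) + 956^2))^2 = 115237666842484511456356/137958016329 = 835309682676.70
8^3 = 512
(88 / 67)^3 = 681472 / 300763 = 2.27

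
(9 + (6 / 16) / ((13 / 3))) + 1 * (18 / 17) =17937 / 1768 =10.15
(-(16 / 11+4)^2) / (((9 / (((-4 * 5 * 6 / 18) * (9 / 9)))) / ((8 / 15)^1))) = 12800 / 1089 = 11.75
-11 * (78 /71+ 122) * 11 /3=-1057540 /213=-4964.98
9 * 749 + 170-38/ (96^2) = 31845869/ 4608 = 6911.00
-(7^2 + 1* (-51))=2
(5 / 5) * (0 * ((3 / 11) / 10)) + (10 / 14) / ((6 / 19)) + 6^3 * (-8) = -72481 / 42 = -1725.74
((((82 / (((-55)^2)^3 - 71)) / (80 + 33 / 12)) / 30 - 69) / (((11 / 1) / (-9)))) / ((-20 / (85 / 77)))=-241815792226894113 / 77604613437977780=-3.12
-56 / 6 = -28 / 3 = -9.33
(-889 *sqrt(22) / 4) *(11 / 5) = -9779 *sqrt(22) / 20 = -2293.38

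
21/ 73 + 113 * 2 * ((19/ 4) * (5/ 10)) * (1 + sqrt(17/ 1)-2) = -156647/ 292 + 2147 * sqrt(17)/ 4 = 1676.61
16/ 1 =16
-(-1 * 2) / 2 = 1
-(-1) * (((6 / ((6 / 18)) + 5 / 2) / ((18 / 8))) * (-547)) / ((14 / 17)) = -381259 / 63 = -6051.73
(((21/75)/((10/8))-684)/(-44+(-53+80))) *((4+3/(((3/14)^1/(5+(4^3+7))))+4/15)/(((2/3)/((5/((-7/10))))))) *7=-1369603328/425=-3222596.07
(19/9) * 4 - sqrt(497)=-13.85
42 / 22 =21 / 11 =1.91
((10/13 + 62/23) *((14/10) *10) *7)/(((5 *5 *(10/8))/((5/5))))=406112/37375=10.87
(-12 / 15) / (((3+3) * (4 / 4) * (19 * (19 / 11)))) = -22 / 5415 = -0.00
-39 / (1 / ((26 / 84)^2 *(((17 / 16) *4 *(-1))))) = 37349 / 2352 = 15.88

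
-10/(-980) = 1/98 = 0.01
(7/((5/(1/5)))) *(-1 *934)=-6538/25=-261.52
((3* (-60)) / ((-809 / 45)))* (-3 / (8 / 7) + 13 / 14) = -192375 / 11326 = -16.99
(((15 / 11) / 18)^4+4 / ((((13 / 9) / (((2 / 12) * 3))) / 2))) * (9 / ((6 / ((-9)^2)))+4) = 171457753871 / 493343136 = 347.54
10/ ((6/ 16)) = 80/ 3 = 26.67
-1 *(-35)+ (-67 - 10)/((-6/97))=7679/6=1279.83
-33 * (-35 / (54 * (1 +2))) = 385 / 54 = 7.13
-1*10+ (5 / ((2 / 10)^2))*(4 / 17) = 330 / 17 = 19.41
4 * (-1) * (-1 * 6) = 24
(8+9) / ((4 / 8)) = 34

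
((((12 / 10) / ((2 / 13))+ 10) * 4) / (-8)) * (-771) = 68619 / 10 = 6861.90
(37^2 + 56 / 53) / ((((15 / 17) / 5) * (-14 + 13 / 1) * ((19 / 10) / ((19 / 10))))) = -1234421 / 159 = -7763.65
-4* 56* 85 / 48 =-1190 / 3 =-396.67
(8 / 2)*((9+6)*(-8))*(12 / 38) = -2880 / 19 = -151.58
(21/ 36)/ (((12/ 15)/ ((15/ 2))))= 175/ 32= 5.47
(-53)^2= 2809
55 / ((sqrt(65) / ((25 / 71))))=275 * sqrt(65) / 923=2.40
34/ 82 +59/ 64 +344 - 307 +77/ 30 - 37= 153629/ 39360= 3.90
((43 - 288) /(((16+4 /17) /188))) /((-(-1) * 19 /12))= -783020 /437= -1791.81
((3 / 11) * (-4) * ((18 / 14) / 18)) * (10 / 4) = -15 / 77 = -0.19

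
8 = 8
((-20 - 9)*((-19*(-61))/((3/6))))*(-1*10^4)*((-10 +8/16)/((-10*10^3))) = 638609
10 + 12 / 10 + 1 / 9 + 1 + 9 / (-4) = 1811 / 180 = 10.06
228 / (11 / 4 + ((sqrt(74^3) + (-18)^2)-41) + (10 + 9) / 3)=-9589680 / 46067231 + 2429568 * sqrt(74) / 46067231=0.25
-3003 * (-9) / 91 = 297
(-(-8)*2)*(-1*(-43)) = 688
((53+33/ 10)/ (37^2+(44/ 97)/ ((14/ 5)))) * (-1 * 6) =-0.25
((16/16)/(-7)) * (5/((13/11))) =-55/91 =-0.60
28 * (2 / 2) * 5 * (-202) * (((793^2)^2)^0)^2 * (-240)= 6787200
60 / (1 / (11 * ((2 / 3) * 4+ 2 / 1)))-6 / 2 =3077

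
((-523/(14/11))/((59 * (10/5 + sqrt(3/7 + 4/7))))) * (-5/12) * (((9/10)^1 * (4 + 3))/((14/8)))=5753/1652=3.48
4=4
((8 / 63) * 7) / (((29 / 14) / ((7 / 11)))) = 784 / 2871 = 0.27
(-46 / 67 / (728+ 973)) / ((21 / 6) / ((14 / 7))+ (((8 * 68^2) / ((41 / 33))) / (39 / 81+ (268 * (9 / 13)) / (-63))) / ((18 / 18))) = 45663832 / 1367108949803499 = 0.00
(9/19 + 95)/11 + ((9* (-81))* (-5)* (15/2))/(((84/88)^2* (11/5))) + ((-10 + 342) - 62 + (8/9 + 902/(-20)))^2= 5360950084481/82952100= 64627.06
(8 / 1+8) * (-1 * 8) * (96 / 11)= -12288 / 11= -1117.09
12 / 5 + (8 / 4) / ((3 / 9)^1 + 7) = 147 / 55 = 2.67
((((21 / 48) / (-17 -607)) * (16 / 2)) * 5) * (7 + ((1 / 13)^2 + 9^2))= -520555 / 210912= -2.47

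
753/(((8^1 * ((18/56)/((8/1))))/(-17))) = -119476/3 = -39825.33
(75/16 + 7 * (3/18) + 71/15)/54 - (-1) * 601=2597167/4320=601.20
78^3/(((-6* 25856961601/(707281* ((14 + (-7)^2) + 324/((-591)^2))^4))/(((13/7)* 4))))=-103955022862195093362076612317886644624/410587137237322217733479274727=-253186262.88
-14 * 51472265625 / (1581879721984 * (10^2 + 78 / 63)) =-7566423046875 / 1681538144468992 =-0.00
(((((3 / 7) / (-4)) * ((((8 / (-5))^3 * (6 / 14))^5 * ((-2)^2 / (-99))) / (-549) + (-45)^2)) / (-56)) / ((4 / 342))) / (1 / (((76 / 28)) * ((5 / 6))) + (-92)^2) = 6792951530431034398338327 / 173576440894166406250000000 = 0.04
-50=-50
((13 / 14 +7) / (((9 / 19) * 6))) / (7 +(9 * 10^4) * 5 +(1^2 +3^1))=703 / 113402772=0.00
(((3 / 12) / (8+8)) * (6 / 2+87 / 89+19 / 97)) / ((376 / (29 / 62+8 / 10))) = 14159397 / 64400798720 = 0.00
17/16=1.06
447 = 447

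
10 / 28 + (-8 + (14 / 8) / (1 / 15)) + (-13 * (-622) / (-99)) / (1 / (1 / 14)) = 12.77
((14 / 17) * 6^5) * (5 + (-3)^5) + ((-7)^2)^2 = -1521695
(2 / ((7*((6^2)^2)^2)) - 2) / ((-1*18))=11757311 / 105815808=0.11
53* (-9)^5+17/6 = -18777565/6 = -3129594.17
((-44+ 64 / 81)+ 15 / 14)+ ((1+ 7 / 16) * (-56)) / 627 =-5008747 / 118503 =-42.27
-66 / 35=-1.89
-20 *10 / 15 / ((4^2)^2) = -5 / 96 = -0.05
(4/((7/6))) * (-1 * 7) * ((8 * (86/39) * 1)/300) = -1376/975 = -1.41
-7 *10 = -70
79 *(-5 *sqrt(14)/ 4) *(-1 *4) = 395 *sqrt(14) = 1477.95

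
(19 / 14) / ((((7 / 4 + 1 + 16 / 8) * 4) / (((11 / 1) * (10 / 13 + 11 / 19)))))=3663 / 3458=1.06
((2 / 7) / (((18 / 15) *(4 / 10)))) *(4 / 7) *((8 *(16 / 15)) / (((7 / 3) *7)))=1280 / 7203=0.18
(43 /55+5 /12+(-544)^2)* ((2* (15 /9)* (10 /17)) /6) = 976592755 /10098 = 96711.50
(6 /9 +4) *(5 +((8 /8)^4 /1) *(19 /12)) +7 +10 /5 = 715 /18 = 39.72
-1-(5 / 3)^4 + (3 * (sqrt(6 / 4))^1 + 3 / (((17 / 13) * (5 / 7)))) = -37897 / 6885 + 3 * sqrt(6) / 2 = -1.83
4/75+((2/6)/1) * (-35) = -871/75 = -11.61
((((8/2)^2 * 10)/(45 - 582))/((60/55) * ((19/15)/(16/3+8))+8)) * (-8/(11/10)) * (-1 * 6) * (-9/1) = 11520000/797803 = 14.44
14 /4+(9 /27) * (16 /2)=37 /6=6.17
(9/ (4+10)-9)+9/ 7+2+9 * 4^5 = 128953/ 14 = 9210.93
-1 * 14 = -14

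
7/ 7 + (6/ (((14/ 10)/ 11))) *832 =274567/ 7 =39223.86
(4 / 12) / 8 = 1 / 24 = 0.04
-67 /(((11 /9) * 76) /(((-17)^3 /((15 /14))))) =6912591 /2090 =3307.46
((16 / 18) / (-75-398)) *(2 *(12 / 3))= -64 / 4257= -0.02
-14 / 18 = -7 / 9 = -0.78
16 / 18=8 / 9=0.89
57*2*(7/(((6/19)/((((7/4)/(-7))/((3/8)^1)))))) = -5054/3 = -1684.67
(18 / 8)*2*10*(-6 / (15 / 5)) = -90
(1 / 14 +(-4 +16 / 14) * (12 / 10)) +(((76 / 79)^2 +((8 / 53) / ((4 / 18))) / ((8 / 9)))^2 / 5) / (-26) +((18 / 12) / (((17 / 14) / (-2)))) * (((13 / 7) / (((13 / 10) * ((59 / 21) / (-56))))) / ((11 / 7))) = 181858611222790118261 / 4393949954857943480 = 41.39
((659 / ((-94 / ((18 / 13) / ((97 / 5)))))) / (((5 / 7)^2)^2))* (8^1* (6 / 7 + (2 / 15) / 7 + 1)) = -1068702936 / 37041875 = -28.85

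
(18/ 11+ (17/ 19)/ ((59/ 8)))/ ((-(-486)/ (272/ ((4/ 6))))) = 1473832/ 998811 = 1.48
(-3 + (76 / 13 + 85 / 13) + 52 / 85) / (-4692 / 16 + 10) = -44184 / 1251965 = -0.04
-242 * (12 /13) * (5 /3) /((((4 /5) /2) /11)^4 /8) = -22144512500 /13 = -1703424038.46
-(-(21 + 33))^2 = -2916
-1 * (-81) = 81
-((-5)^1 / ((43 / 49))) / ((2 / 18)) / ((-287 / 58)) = -10.36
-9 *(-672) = 6048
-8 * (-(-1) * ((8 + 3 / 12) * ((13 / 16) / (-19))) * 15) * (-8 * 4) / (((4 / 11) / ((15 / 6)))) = -353925 / 38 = -9313.82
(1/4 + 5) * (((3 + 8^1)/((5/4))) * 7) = 1617/5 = 323.40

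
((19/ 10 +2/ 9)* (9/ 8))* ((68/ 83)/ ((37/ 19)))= 61693/ 61420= 1.00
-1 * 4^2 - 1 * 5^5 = -3141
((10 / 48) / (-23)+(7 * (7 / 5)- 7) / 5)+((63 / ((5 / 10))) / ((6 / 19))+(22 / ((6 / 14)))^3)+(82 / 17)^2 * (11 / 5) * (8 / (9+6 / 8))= 63325192623079 / 466619400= 135710.59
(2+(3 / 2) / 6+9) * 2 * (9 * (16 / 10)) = 324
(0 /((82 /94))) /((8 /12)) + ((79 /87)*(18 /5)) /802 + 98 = 5698447 /58145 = 98.00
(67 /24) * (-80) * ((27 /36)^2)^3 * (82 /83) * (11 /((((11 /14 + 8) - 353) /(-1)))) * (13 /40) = -668188521 /1638305792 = -0.41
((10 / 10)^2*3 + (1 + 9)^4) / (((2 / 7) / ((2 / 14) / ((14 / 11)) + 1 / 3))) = 187199 / 12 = 15599.92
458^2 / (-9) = -209764 / 9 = -23307.11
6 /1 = 6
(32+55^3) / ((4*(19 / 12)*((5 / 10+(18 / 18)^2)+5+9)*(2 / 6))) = 5085.44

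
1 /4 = 0.25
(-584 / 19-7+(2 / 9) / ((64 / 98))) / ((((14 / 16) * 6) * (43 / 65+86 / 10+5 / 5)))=-6650605 / 9580788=-0.69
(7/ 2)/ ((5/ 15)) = 21/ 2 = 10.50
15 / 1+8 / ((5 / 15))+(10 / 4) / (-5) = 77 / 2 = 38.50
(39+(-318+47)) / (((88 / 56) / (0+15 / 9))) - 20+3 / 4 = -35021 / 132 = -265.31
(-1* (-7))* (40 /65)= 56 /13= 4.31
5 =5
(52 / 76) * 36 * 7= 3276 / 19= 172.42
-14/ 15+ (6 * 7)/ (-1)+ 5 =-569/ 15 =-37.93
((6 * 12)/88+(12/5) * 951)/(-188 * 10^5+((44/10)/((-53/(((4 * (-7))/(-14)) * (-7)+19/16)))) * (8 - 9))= -5916072/48712891645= -0.00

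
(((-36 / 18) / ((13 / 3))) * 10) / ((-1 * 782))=30 / 5083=0.01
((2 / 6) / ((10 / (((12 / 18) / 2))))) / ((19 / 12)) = 2 / 285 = 0.01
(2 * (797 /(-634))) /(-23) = 797 /7291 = 0.11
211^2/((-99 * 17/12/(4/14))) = -356168/3927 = -90.70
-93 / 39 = -31 / 13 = -2.38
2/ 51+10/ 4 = 259/ 102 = 2.54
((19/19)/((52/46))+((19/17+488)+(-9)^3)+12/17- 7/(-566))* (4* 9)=-536497704/62543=-8578.06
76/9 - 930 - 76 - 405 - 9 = -1411.56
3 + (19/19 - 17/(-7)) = 45/7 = 6.43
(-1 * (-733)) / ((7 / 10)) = 7330 / 7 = 1047.14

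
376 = 376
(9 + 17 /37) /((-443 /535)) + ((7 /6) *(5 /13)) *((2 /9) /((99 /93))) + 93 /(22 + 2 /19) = -189332806783 /26579973420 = -7.12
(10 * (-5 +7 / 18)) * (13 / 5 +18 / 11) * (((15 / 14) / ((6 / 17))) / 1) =-593.01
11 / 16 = 0.69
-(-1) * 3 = 3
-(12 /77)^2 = -144 /5929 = -0.02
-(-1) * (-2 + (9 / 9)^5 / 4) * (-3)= 21 / 4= 5.25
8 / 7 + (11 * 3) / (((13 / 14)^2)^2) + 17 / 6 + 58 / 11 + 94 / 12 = 61.47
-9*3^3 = -243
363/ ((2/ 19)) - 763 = 2685.50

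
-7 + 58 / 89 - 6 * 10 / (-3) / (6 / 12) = 2995 / 89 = 33.65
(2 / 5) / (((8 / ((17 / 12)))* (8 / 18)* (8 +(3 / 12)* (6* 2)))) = 51 / 3520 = 0.01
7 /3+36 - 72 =-101 /3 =-33.67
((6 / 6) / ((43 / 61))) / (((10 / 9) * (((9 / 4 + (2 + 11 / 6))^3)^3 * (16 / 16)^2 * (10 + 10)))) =354089926656 / 63286955711388006475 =0.00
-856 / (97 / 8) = -6848 / 97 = -70.60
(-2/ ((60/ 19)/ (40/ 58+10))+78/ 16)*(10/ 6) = -3.16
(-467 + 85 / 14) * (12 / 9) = -614.57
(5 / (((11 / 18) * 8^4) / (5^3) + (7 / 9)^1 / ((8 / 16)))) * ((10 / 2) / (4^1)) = 28125 / 97112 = 0.29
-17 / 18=-0.94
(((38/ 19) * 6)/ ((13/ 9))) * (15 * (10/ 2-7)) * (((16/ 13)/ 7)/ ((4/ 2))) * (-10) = 259200/ 1183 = 219.10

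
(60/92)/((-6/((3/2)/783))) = -5/24012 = -0.00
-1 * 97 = -97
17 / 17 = 1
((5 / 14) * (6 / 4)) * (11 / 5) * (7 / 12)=11 / 16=0.69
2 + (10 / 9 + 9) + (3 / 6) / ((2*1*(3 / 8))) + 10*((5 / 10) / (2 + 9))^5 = 296333885 / 23191344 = 12.78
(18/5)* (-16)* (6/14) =-864/35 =-24.69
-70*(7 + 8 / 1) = -1050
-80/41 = -1.95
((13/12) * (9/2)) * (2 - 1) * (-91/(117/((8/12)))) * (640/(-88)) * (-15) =-9100/33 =-275.76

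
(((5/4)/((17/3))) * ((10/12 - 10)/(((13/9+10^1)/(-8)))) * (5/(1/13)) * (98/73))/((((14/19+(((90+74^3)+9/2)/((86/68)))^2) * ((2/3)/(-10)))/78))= -0.00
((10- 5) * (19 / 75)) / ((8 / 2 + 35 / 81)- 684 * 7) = -513 / 1937345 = -0.00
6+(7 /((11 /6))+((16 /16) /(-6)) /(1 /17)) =461 /66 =6.98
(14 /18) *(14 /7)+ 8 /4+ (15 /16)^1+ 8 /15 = 3619 /720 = 5.03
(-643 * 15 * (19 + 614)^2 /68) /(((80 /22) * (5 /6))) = -25506659673 /1360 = -18754896.82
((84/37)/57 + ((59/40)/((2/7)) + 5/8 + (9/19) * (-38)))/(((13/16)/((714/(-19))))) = 488797974/868205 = 563.00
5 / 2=2.50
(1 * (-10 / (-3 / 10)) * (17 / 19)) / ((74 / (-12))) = -3400 / 703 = -4.84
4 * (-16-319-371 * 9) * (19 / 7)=-279224 / 7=-39889.14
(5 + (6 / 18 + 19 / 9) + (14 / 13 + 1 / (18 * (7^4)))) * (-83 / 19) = -132457127 / 3558282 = -37.23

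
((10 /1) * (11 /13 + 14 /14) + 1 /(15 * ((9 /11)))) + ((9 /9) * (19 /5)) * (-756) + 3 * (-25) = -5140846 /1755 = -2929.26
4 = 4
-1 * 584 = -584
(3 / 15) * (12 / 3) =4 / 5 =0.80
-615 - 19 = -634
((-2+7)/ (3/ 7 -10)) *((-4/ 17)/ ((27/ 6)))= 0.03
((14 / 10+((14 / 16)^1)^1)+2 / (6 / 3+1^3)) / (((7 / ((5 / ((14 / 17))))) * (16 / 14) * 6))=6001 / 16128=0.37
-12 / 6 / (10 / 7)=-7 / 5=-1.40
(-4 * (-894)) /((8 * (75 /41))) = 6109 /25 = 244.36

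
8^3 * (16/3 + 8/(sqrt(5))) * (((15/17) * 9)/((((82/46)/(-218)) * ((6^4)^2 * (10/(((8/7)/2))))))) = -320896/3556791-160448 * sqrt(5)/5927985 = -0.15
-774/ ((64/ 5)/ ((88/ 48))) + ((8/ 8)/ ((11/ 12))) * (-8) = -84189/ 704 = -119.59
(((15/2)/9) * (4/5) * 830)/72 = 415/54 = 7.69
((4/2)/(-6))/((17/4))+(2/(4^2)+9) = 9.05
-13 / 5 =-2.60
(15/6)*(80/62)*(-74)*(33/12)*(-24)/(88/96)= 532800/31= 17187.10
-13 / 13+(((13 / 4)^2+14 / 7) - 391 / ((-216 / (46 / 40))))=58943 / 4320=13.64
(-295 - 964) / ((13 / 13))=-1259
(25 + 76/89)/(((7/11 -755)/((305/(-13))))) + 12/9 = 526177/246174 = 2.14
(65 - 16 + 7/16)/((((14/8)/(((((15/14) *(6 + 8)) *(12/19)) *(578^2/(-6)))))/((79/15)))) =-78483364.95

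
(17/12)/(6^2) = 17/432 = 0.04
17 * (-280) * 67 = -318920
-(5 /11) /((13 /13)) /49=-5 /539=-0.01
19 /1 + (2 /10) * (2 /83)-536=-214553 /415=-517.00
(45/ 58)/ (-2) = -0.39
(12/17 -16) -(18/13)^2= -49448/2873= -17.21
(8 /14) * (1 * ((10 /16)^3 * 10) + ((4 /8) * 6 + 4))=2417 /448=5.40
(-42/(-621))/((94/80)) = 560/9729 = 0.06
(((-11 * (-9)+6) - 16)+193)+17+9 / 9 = 300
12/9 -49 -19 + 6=-182/3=-60.67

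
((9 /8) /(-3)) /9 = -0.04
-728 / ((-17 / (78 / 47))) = 56784 / 799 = 71.07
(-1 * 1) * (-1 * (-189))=-189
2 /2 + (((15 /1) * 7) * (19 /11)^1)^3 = 7940151206 /1331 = 5965553.12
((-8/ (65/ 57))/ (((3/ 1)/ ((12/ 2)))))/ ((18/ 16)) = -2432/ 195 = -12.47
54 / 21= 18 / 7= 2.57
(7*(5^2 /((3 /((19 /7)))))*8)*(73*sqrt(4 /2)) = 277400*sqrt(2) /3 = 130767.61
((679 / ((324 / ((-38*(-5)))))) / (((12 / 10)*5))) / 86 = 64505 / 83592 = 0.77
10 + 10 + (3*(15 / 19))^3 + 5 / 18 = 4143785 / 123462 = 33.56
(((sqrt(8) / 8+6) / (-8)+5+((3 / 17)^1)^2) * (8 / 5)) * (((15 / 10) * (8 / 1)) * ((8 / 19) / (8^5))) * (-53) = -786891 / 14056960+159 * sqrt(2) / 389120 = -0.06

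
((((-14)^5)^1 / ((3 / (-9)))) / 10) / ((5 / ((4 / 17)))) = 3226944 / 425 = 7592.81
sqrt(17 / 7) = sqrt(119) / 7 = 1.56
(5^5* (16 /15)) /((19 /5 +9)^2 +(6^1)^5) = 0.42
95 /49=1.94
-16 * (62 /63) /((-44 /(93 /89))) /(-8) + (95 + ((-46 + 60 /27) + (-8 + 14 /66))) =2676017 /61677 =43.39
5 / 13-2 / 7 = 9 / 91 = 0.10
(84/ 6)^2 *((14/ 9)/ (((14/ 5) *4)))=245/ 9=27.22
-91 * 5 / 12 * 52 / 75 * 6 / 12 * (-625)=147875 / 18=8215.28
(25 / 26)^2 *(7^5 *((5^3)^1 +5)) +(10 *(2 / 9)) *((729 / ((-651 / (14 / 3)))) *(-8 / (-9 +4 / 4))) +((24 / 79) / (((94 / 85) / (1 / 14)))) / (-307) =12991544451521245 / 6431265022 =2020060.50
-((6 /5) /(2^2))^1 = -3 /10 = -0.30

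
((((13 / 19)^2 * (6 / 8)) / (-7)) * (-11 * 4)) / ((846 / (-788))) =-732446 / 356307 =-2.06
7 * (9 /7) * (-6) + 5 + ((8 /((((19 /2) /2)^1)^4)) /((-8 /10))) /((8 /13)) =-6389889 /130321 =-49.03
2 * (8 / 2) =8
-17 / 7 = -2.43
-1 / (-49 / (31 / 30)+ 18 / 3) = 31 / 1284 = 0.02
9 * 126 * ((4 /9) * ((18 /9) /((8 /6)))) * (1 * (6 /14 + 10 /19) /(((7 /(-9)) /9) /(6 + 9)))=-16664940 /133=-125300.30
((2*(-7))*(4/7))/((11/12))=-96/11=-8.73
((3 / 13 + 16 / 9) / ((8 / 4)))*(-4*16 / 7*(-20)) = 183.64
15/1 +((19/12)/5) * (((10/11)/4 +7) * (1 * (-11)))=-407/40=-10.18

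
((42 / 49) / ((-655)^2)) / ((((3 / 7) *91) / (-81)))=-162 / 39041275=-0.00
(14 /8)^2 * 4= 49 /4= 12.25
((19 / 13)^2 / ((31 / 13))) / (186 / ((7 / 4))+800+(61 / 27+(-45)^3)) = -68229 / 6871516730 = -0.00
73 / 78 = 0.94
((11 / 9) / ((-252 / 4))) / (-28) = 11 / 15876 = 0.00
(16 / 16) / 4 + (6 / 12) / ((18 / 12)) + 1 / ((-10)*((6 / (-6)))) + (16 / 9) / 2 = 283 / 180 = 1.57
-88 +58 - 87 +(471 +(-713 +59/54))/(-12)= -96.92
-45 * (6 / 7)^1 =-270 / 7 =-38.57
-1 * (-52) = 52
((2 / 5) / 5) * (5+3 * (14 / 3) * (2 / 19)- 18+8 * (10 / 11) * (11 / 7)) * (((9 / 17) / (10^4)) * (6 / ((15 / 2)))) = -117 / 353281250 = -0.00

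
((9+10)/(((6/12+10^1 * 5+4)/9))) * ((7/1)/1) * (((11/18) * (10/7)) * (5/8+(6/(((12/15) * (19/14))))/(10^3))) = 6589/545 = 12.09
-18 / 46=-9 / 23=-0.39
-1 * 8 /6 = -4 /3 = -1.33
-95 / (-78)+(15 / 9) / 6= 1.50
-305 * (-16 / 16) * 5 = 1525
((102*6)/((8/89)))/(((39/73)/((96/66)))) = 2650776/143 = 18536.90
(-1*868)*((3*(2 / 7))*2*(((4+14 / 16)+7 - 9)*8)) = -34224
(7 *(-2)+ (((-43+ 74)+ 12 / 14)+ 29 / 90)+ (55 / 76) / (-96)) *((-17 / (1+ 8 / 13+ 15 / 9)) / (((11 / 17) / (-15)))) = 52301471261 / 23969792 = 2181.97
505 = 505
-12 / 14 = -6 / 7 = -0.86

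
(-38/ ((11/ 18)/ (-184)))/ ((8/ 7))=110124/ 11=10011.27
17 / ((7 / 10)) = 170 / 7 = 24.29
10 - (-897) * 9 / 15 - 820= -1359 / 5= -271.80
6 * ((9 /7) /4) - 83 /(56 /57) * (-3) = 2043 /8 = 255.38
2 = 2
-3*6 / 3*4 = -24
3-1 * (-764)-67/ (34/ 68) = 633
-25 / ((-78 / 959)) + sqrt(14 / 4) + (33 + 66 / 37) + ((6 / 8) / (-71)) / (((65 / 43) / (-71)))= sqrt(14) / 2 + 9888929 / 28860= 344.52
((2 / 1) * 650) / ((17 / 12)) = 917.65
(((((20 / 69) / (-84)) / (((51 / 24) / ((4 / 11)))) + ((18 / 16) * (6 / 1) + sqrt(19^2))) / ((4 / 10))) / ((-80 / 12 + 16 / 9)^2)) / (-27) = -139542745 / 1398891648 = -0.10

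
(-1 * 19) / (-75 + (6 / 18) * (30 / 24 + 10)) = 4 / 15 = 0.27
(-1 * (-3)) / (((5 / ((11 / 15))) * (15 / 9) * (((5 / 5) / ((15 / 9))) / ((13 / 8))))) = 143 / 200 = 0.72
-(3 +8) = -11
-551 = -551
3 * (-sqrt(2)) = -3 * sqrt(2) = -4.24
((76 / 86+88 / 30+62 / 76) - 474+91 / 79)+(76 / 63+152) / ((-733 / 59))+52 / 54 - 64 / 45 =-43009625749471 / 89415935910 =-481.01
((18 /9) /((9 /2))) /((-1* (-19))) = 4 /171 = 0.02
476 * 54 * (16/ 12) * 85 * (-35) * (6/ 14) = -43696800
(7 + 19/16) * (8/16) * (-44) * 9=-12969/8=-1621.12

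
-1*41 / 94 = -41 / 94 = -0.44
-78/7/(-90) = 13/105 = 0.12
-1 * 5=-5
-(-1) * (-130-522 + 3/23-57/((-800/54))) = -648.02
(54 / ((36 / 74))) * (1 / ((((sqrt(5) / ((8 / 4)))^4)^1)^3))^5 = 127974287011360014336 / 931322574615478515625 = 0.14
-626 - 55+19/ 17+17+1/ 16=-180287/ 272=-662.82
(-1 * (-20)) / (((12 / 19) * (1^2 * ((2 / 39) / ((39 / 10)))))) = 9633 / 4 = 2408.25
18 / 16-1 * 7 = -47 / 8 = -5.88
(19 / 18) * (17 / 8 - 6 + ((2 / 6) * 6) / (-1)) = -893 / 144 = -6.20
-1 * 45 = -45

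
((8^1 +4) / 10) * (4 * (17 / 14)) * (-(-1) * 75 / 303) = 1020 / 707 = 1.44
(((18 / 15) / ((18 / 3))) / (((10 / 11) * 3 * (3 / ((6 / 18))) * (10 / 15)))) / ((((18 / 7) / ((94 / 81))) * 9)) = 3619 / 5904900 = 0.00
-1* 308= -308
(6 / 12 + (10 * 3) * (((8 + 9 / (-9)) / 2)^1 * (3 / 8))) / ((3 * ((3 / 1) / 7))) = 2233 / 72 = 31.01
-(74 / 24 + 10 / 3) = -77 / 12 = -6.42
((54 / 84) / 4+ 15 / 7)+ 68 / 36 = 2113 / 504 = 4.19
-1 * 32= -32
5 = 5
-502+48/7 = -3466/7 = -495.14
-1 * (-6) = 6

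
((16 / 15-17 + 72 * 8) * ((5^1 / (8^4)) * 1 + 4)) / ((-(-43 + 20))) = 45894663 / 471040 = 97.43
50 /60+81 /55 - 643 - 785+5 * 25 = -429229 /330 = -1300.69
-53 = -53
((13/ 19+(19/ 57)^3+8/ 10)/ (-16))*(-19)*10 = 1951/ 108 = 18.06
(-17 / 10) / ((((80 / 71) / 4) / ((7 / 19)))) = -8449 / 3800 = -2.22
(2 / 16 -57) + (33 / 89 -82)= -98615 / 712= -138.50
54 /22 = 27 /11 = 2.45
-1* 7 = -7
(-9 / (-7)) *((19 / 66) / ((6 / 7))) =19 / 44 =0.43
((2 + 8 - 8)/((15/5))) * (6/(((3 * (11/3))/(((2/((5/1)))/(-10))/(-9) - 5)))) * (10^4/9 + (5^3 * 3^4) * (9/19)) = -181660880/16929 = -10730.75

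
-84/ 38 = -42/ 19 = -2.21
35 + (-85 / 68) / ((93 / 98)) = 6265 / 186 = 33.68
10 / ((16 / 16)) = 10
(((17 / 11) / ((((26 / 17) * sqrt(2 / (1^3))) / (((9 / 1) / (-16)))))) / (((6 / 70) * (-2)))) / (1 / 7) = 212415 * sqrt(2) / 18304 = 16.41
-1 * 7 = -7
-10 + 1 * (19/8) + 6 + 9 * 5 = 347/8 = 43.38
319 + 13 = 332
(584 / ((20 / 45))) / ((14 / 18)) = 11826 / 7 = 1689.43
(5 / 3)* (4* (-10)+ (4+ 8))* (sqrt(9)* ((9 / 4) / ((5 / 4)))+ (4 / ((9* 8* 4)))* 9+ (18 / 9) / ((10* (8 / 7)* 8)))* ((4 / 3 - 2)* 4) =12425 / 18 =690.28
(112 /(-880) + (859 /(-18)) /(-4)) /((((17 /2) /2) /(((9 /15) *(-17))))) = -46741 /1650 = -28.33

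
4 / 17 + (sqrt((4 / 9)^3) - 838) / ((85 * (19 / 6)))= -41816 / 14535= -2.88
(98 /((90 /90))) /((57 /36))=61.89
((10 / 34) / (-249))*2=-10 / 4233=-0.00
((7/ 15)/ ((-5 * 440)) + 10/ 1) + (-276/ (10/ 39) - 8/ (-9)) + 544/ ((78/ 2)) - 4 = -1055.56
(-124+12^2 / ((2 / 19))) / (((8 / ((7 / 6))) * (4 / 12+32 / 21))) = 15239 / 156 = 97.69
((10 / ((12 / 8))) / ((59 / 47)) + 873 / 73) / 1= 223141 / 12921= 17.27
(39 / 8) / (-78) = -1 / 16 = -0.06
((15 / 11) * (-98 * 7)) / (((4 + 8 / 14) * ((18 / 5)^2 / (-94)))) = 14105875 / 9504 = 1484.20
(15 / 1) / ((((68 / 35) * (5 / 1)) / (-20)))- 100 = -130.88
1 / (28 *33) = 1 / 924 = 0.00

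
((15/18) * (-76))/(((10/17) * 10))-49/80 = -2731/240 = -11.38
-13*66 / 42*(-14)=286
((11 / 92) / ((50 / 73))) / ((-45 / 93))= -24893 / 69000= -0.36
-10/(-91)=10/91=0.11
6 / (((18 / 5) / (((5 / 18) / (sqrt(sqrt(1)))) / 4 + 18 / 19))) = 6955 / 4104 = 1.69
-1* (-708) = 708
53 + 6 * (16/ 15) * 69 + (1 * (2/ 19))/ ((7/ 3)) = 328939/ 665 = 494.65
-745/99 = -7.53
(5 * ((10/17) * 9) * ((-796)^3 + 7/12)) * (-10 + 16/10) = 1906474507875/17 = 112145559286.76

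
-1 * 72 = -72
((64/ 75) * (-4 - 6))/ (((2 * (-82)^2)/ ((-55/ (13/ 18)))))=1056/ 21853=0.05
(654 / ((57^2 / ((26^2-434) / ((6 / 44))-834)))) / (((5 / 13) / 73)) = 583821004 / 16245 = 35938.50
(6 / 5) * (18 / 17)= 108 / 85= 1.27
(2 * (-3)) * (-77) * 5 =2310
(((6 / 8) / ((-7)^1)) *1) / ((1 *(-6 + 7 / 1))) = -0.11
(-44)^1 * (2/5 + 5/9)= -1892/45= -42.04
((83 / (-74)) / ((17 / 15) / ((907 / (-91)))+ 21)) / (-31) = 1129215 / 651858452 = 0.00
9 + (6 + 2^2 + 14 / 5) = 109 / 5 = 21.80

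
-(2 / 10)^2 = -1 / 25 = -0.04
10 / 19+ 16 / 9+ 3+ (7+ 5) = 17.30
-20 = -20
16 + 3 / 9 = 49 / 3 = 16.33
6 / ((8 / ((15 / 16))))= 0.70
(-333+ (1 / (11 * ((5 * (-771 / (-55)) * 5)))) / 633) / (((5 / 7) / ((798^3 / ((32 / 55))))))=-220805167267305159 / 542270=-407186765388.65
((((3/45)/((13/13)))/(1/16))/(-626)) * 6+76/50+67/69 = 1339441/539925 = 2.48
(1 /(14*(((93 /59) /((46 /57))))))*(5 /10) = 1357 /74214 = 0.02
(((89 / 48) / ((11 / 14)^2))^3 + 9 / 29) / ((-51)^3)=-0.00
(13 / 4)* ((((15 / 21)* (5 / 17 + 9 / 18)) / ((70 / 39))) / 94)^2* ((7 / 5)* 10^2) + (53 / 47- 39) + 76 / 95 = -37.07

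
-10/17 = -0.59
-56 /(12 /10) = -140 /3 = -46.67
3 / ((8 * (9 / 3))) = 1 / 8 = 0.12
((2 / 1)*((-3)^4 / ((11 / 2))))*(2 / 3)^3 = 96 / 11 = 8.73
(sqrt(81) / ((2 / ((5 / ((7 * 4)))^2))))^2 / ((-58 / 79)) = -3999375 / 142600192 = -0.03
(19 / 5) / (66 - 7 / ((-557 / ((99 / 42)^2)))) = 296324 / 5152125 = 0.06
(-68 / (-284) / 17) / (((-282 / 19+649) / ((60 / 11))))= 1140 / 9410269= 0.00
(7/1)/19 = 0.37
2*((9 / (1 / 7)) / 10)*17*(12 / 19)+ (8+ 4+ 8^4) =4243.28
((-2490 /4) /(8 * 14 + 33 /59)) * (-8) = 44.24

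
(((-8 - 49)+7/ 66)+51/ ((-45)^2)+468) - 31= 5644949/ 14850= 380.13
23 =23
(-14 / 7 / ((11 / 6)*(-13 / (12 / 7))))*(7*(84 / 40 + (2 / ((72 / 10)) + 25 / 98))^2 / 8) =134815321 / 154504350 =0.87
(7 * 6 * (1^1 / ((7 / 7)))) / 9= 14 / 3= 4.67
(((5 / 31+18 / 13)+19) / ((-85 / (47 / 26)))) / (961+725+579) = -12972 / 67242565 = -0.00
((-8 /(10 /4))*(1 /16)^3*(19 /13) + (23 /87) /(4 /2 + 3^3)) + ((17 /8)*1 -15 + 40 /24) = -470221537 /41982720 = -11.20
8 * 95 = 760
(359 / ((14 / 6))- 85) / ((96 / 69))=5543 / 112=49.49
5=5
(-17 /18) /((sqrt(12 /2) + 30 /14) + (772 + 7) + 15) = -0.00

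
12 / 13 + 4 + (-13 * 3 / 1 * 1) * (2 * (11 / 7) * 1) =-10706 / 91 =-117.65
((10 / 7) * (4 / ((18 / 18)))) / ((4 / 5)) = 50 / 7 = 7.14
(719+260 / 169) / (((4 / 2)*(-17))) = -551 / 26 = -21.19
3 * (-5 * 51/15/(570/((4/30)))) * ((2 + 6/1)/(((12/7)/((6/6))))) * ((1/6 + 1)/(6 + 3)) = -833/115425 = -0.01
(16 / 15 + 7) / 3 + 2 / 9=131 / 45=2.91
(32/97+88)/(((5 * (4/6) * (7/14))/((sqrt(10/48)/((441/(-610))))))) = -4148 * sqrt(30)/679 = -33.46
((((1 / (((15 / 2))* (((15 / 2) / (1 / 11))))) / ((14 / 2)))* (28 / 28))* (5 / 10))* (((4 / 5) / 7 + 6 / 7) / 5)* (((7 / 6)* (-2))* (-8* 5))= 544 / 259875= 0.00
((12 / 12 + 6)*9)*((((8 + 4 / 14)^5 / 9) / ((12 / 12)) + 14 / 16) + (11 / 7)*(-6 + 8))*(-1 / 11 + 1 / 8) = 1433377137 / 153664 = 9328.00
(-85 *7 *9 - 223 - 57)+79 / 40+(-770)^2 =23490679 / 40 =587266.98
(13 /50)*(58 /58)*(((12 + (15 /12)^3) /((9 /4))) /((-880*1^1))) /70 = -11609 /443520000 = -0.00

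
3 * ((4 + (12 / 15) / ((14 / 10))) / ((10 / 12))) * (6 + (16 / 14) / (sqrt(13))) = 4608 * sqrt(13) / 3185 + 3456 / 35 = 103.96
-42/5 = -8.40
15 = 15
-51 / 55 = -0.93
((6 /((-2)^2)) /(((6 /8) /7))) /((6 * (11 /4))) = 28 /33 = 0.85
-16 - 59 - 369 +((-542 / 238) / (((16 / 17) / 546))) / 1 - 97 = -14897 / 8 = -1862.12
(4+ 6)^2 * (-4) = -400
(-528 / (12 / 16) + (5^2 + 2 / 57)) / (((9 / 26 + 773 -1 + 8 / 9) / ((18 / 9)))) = -6037356 / 3437803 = -1.76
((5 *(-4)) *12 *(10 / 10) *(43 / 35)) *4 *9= -74304 / 7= -10614.86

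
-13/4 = -3.25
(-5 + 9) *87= 348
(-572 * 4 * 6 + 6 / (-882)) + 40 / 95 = -13727.59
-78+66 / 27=-680 / 9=-75.56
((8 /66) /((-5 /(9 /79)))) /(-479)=0.00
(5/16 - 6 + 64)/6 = 311/32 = 9.72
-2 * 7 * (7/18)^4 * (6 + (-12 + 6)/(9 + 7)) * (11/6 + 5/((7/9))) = -4165735/279936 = -14.88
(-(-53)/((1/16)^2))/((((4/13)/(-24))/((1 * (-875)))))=926016000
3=3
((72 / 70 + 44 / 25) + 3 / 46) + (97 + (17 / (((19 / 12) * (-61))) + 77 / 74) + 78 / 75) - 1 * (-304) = 14007107746 / 34520815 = 405.76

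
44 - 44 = 0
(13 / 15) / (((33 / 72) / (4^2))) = 1664 / 55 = 30.25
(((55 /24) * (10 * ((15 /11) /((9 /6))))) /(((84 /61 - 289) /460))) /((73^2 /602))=-211151500 /56098383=-3.76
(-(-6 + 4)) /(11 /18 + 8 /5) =180 /199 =0.90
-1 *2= -2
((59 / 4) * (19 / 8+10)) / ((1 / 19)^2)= 2108601 / 32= 65893.78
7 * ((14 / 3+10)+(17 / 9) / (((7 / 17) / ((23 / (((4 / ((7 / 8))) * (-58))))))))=1668415 / 16704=99.88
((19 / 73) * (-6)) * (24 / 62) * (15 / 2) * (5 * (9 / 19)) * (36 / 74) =-437400 / 83731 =-5.22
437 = 437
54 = 54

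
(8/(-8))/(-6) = 1/6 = 0.17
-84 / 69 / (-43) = 28 / 989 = 0.03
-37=-37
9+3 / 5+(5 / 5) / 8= 389 / 40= 9.72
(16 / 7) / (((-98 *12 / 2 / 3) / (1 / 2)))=-2 / 343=-0.01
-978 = -978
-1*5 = -5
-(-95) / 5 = 19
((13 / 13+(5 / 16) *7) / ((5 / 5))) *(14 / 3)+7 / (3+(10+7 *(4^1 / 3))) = 8141 / 536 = 15.19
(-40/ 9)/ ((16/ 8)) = -20/ 9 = -2.22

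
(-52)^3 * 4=-562432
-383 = -383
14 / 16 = 7 / 8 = 0.88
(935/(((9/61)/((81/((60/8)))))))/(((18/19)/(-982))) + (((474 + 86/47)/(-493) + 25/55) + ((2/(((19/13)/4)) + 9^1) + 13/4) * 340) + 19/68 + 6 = -4122405022984741/58112868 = -70937903.51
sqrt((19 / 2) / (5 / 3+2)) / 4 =sqrt(1254) / 88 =0.40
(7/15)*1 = 7/15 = 0.47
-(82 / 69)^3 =-551368 / 328509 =-1.68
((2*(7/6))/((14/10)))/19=5/57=0.09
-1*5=-5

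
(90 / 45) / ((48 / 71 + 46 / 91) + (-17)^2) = 12922 / 1874863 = 0.01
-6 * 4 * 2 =-48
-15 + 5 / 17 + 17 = 39 / 17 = 2.29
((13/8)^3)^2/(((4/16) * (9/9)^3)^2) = 4826809/16384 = 294.61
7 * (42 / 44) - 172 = -3637 / 22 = -165.32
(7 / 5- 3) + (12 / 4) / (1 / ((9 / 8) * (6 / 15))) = -1 / 4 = -0.25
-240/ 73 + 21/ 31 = -5907/ 2263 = -2.61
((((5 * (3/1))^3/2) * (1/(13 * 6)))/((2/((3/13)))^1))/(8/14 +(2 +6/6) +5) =1575/5408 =0.29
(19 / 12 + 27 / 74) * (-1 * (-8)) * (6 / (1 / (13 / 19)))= 44980 / 703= 63.98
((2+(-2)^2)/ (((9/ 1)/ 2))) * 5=20/ 3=6.67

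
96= 96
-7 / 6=-1.17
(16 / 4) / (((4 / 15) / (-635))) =-9525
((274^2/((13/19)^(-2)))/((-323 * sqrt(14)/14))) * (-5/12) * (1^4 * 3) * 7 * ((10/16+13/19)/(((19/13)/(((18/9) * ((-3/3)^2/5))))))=57441041749 * sqrt(14)/168374732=1276.47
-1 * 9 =-9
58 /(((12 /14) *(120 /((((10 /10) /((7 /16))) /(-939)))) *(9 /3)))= -0.00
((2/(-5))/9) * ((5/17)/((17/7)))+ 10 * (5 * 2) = 260086/2601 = 99.99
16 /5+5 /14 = 3.56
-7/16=-0.44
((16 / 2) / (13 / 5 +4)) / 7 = 40 / 231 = 0.17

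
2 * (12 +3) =30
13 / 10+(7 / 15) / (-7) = 37 / 30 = 1.23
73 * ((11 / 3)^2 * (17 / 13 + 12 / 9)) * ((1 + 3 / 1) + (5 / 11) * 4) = 5293376 / 351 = 15080.84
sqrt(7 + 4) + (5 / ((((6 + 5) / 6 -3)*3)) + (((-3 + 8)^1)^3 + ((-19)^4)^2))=sqrt(11) + 118884942152 / 7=16983563167.89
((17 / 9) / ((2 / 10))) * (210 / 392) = 425 / 84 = 5.06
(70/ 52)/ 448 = 5/ 1664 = 0.00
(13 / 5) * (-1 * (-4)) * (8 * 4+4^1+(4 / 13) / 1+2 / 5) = 9544 / 25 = 381.76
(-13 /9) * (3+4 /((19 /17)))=-1625 /171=-9.50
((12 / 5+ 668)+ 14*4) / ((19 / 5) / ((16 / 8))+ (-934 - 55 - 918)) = -7264 / 19051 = -0.38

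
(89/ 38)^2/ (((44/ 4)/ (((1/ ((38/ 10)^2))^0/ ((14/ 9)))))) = 0.32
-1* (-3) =3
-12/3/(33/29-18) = 116/489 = 0.24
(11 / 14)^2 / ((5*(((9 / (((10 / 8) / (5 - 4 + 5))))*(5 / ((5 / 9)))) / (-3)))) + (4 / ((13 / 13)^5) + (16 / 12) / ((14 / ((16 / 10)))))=2636323 / 635040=4.15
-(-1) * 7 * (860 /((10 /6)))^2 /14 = 133128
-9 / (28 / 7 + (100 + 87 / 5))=-45 / 607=-0.07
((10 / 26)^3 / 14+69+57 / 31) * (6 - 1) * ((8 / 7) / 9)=1350968860 / 30035187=44.98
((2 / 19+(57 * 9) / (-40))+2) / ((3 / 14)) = -57029 / 1140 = -50.03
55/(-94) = -55/94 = -0.59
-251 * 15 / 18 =-1255 / 6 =-209.17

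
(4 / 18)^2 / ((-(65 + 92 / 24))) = -8 / 11151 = -0.00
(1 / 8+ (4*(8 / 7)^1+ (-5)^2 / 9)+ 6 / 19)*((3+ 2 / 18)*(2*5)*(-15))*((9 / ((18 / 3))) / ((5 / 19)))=-372985 / 18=-20721.39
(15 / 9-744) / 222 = -2227 / 666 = -3.34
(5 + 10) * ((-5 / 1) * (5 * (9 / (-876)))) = 1125 / 292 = 3.85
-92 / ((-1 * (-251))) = -92 / 251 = -0.37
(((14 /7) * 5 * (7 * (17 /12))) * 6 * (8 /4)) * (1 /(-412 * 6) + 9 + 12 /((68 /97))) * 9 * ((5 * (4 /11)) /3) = 192071425 /1133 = 169524.65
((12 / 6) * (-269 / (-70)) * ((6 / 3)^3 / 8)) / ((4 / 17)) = 4573 / 140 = 32.66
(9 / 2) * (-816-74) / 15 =-267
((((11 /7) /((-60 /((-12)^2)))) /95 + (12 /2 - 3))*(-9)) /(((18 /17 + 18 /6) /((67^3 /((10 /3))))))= -452942761977 /764750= -592275.60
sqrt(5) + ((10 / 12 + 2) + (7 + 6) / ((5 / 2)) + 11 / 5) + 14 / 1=sqrt(5) + 727 / 30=26.47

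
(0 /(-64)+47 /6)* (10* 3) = 235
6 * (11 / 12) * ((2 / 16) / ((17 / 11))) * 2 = 121 / 136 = 0.89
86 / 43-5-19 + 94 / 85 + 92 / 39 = -18.54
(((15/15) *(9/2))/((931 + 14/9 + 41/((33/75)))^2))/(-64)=-88209/1319935526912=-0.00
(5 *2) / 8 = 5 / 4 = 1.25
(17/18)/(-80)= -17/1440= -0.01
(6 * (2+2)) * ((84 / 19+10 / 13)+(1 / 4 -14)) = -50742 / 247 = -205.43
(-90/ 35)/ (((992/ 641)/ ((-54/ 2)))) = 44.86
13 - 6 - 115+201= 93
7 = 7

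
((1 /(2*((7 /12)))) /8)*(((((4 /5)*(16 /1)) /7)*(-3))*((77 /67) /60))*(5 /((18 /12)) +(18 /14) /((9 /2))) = -3344 /82075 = -0.04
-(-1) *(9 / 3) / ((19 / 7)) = 21 / 19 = 1.11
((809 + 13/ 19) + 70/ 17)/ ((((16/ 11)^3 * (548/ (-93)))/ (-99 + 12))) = 1415374803909/ 362504192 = 3904.44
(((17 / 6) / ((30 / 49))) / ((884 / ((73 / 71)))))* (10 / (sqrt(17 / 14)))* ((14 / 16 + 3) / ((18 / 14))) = 776209* sqrt(238) / 81342144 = 0.15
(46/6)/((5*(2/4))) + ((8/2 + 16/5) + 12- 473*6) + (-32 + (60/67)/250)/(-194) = -1372378429/487425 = -2815.57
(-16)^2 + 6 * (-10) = 196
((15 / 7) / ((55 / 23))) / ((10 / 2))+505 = 194494 / 385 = 505.18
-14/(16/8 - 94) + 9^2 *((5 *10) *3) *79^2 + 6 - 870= 3488055163/46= 75827286.15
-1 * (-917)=917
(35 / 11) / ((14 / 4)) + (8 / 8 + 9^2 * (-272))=-242331 / 11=-22030.09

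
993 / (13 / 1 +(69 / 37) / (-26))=955266 / 12437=76.81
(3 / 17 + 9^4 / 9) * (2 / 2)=12396 / 17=729.18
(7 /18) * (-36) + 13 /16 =-211 /16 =-13.19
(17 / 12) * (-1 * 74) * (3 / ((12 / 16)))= -1258 / 3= -419.33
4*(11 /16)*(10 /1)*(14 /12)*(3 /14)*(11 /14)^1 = 605 /112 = 5.40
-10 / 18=-5 / 9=-0.56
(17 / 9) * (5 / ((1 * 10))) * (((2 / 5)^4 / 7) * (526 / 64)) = 4471 / 157500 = 0.03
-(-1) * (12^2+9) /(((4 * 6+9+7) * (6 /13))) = 663 /80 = 8.29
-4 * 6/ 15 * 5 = -8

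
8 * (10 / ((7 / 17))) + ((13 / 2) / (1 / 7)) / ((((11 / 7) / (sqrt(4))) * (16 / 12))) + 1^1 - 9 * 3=211.72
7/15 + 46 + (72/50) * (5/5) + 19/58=209819/4350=48.23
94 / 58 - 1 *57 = -1606 / 29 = -55.38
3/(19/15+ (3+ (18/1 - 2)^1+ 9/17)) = 0.14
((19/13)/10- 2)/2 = -241/260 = -0.93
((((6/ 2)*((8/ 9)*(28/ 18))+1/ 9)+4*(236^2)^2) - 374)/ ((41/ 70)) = 23451455086150/ 1107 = 21184692941.42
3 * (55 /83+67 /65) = 27408 /5395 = 5.08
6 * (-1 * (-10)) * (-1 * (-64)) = 3840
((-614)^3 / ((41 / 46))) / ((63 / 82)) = -21295750048 / 63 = -338027778.54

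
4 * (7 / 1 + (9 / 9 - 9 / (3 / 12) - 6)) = -136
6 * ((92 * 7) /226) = 1932 /113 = 17.10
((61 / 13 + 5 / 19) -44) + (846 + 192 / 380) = 997214 / 1235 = 807.46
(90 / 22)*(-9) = -405 / 11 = -36.82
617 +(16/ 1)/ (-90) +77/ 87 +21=833513/ 1305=638.71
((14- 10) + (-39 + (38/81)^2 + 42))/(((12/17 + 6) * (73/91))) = 73282937/54600642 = 1.34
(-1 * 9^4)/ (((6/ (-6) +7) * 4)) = -2187/ 8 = -273.38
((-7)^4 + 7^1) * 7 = 16856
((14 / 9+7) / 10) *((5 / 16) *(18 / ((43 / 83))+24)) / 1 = 32417 / 2064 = 15.71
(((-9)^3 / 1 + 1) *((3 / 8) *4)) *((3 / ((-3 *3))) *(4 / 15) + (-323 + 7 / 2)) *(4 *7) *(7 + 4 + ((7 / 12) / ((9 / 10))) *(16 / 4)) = 53793483016 / 405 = 132823414.85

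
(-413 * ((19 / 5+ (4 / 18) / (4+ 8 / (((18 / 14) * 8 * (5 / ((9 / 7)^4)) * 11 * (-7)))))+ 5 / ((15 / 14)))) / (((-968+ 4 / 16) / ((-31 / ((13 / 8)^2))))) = -94719196623104 / 2218397687415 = -42.70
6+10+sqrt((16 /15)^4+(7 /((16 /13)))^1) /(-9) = 16-sqrt(5655451) /8100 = 15.71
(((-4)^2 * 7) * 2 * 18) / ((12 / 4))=1344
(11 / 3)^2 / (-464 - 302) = -121 / 6894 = -0.02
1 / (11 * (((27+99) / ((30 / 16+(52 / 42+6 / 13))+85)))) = 0.06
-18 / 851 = -0.02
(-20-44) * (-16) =1024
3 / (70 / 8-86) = -4 / 103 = -0.04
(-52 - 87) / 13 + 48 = 37.31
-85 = -85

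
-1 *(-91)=91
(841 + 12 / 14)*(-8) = -47144 / 7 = -6734.86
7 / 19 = 0.37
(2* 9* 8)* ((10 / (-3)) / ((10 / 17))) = -816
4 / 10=2 / 5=0.40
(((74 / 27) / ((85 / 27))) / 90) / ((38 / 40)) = 0.01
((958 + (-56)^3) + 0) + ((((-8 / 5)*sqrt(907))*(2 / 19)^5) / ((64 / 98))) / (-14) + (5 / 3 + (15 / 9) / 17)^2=-50475262 / 289 + 28*sqrt(907) / 12380495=-174654.89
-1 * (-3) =3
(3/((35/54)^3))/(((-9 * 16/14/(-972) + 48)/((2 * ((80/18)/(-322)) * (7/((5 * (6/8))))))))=-7558272/639149875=-0.01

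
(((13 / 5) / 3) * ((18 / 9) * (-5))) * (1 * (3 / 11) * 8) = -208 / 11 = -18.91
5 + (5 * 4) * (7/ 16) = 55/ 4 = 13.75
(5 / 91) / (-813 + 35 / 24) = -120 / 1772407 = -0.00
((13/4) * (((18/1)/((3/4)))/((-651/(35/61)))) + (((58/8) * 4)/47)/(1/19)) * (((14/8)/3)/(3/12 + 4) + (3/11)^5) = 8372967250/5177306497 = 1.62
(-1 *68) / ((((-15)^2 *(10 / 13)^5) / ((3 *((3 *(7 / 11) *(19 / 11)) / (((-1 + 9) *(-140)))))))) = 0.01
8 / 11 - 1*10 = -9.27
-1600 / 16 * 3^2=-900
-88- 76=-164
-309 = -309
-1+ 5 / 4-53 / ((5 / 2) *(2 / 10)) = -105.75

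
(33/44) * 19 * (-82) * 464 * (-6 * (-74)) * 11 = -2648026656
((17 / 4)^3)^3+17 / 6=355765857715 / 786432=452379.68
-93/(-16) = 93/16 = 5.81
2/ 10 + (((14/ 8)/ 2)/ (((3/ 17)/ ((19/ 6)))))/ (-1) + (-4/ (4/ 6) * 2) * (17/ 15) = -20953/ 720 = -29.10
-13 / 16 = -0.81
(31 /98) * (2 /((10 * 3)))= 31 /1470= 0.02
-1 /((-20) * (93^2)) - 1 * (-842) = 145649161 /172980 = 842.00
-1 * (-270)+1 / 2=541 / 2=270.50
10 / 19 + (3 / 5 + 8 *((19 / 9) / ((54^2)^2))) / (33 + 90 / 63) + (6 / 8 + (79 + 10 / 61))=80.46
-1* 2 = -2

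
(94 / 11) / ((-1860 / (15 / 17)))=-47 / 11594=-0.00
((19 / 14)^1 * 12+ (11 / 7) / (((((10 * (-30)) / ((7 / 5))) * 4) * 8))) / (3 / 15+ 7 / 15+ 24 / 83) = 454169609 / 26656000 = 17.04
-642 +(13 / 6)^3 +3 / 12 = -136421 / 216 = -631.58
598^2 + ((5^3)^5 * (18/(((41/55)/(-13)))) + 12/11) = -4320373373876354/451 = -9579541848949.79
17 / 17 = 1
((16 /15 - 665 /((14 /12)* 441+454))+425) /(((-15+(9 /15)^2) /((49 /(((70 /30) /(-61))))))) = 432579595 /11622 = 37220.75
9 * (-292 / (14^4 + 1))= -2628 / 38417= -0.07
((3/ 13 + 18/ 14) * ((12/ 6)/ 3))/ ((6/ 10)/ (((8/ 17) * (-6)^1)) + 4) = 7360/ 27573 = 0.27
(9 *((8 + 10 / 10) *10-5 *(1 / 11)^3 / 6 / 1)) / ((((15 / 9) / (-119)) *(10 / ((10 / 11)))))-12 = -154304421 / 29282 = -5269.60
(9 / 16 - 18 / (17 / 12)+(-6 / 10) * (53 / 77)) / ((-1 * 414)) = 438301 / 14451360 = 0.03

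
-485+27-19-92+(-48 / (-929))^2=-491068025 / 863041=-569.00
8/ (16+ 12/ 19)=38/ 79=0.48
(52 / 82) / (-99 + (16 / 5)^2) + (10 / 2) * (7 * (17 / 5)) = 10825851 / 90979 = 118.99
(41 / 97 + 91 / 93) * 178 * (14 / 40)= 787472 / 9021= 87.29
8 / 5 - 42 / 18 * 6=-62 / 5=-12.40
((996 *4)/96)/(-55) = -0.75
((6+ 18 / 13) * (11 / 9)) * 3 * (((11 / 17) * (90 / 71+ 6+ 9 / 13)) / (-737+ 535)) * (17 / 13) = -14223792 / 15754687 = -0.90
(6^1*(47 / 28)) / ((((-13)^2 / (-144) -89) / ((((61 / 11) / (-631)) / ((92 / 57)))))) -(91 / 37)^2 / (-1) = 120175605679279 / 19865217413965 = 6.05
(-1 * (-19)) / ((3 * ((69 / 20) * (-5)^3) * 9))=-0.00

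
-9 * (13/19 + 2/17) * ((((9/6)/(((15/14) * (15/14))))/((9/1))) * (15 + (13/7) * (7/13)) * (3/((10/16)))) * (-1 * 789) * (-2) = -5126757888/40375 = -126978.52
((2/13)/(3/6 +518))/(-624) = -1/2103036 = -0.00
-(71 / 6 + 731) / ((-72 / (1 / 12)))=4457 / 5184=0.86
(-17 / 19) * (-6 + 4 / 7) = 34 / 7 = 4.86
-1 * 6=-6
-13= -13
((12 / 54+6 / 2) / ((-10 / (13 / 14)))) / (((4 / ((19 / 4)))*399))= -377 / 423360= -0.00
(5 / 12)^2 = 25 / 144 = 0.17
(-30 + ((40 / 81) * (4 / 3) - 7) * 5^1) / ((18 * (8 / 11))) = -164945 / 34992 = -4.71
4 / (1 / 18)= 72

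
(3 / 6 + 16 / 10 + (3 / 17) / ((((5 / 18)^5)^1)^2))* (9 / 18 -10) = -407046511882011 / 664062500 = -612964.16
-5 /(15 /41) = -41 /3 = -13.67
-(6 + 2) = -8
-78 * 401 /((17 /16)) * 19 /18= -1584752 /51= -31073.57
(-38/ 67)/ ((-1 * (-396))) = -0.00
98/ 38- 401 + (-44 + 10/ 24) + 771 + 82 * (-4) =227/ 228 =1.00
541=541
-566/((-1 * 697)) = 566/697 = 0.81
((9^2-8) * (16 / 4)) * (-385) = -112420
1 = 1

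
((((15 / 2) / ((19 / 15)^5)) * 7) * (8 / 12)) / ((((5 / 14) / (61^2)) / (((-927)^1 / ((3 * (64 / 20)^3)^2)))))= -222827760791015625 / 20771023880192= -10727.82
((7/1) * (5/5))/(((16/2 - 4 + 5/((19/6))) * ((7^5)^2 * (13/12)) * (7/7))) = 114/27803635223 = 0.00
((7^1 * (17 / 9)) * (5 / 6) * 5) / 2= 2975 / 108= 27.55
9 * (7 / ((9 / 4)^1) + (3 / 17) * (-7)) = 287 / 17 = 16.88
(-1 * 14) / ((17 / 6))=-84 / 17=-4.94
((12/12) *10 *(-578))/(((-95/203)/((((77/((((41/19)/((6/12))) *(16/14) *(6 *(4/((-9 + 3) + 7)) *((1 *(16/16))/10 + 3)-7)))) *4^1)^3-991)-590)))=-15650509633852713905089/801890108491952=-19517025.42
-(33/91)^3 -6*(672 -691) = 85871157/753571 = 113.95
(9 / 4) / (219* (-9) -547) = -9 / 10072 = -0.00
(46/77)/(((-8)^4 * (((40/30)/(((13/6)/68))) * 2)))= 299/171573248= 0.00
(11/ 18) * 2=11/ 9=1.22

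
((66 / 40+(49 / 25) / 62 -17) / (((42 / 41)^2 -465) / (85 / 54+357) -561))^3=136767060857450540638727259920377903 / 6764449459899742109448699585011149000000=0.00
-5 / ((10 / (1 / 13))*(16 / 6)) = -3 / 208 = -0.01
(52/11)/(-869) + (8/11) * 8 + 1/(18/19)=1181773/172062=6.87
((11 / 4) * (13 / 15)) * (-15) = -143 / 4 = -35.75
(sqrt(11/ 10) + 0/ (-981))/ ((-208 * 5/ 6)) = -3 * sqrt(110)/ 5200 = -0.01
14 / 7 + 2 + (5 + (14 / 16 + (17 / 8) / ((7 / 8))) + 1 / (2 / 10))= 969 / 56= 17.30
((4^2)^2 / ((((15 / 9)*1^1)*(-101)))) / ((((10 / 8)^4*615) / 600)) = -1572864 / 2588125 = -0.61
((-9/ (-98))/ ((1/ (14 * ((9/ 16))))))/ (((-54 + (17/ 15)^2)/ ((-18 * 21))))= 492075/ 94888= 5.19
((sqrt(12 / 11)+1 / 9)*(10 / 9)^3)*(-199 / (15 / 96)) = -2018.85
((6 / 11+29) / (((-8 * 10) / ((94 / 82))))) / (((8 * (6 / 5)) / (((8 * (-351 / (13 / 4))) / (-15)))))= -9165 / 3608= -2.54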